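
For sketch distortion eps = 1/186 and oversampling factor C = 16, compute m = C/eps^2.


1/eps = 186.
(1/eps)^2 = 34596.
m = 16*34596 = 553536.

553536


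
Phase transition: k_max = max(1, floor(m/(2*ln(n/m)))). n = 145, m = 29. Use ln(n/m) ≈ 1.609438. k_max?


n/m = 145/29 = 5.
ln(n/m) ≈ 1.609438.
2*ln(n/m) ≈ 3.218876.
m/(2*ln(n/m)) ≈ 29/3.218876 ≈ 9.0094.
floor = 9.
k_max = max(1, 9) = 9.

9


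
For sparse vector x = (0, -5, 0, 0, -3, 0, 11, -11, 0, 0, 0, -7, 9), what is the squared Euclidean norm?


Non-zero entries: [(1, -5), (4, -3), (6, 11), (7, -11), (11, -7), (12, 9)]
Squares: [25, 9, 121, 121, 49, 81]
||x||_2^2 = sum = 406.

406


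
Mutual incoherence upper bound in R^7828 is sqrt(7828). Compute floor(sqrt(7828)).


88^2 = 7744 <= 7828 < 7921 = 89^2, so 88 <= sqrt(7828) < 89.
floor(sqrt(7828)) = 88.

88


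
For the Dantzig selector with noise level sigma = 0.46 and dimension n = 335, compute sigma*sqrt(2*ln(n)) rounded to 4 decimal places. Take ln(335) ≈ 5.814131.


ln(335) ≈ 5.814131.
2*ln(n) ≈ 11.628262.
sqrt(2*ln(n)) ≈ sqrt(11.628262) ≈ 3.410024.
threshold ≈ 0.46*3.410024 = 1.56861104 ≈ 1.5686.

1.5686


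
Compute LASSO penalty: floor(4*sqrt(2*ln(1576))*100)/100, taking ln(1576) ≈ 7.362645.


ln(1576) ≈ 7.362645.
2*ln(n) ≈ 14.72529.
sqrt(2*ln(n)) ≈ sqrt(14.72529) ≈ 3.837355.
lambda ≈ 4*3.837355 = 15.34942.
floor(lambda*100)/100 = 15.34.

15.34


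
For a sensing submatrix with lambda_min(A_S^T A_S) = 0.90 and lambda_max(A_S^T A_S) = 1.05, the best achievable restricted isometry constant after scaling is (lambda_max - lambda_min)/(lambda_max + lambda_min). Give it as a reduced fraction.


lambda_max - lambda_min = 1.05 - 0.90 = 0.15.
lambda_max + lambda_min = 1.05 + 0.90 = 1.95.
delta = 0.15/1.95 = 15/195 = 1/13.

1/13


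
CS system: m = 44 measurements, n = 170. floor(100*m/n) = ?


100*m/n = 100*44/170 ≈ 25.8824.
floor = 25.

25


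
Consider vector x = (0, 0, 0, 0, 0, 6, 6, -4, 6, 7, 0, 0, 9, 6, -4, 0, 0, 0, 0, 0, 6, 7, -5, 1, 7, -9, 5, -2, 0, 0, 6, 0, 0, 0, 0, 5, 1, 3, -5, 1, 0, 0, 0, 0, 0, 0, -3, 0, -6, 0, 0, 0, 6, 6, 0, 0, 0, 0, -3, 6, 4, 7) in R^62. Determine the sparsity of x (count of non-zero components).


Non-zero positions: [5, 6, 7, 8, 9, 12, 13, 14, 20, 21, 22, 23, 24, 25, 26, 27, 30, 35, 36, 37, 38, 39, 46, 48, 52, 53, 58, 59, 60, 61].
Sparsity = 30.

30


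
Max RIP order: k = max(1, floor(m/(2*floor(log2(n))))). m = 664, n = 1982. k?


floor(log2(1982)) = 10.
2*10 = 20.
m/(2*floor(log2(n))) = 664/20 ≈ 33.2.
floor = 33.
k = max(1, 33) = 33.

33


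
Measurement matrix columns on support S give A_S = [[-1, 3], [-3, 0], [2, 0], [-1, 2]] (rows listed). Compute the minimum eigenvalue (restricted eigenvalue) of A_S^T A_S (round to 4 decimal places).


A_S^T A_S = [[15, -5], [-5, 13]].
trace = 28.
det = 170.
disc = trace^2 - 4*det = 784 - 4*170 = 104.
sqrt(104) ≈ 10.198039.
lam_min = (28 - sqrt(104))/2 ≈ (28 - 10.198039)/2 = 8.9009805 ≈ 8.9010.

8.9010


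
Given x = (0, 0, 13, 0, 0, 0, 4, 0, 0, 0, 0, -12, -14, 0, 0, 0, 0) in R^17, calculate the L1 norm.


Non-zero entries: [(2, 13), (6, 4), (11, -12), (12, -14)]
Absolute values: [13, 4, 12, 14]
||x||_1 = sum = 43.

43


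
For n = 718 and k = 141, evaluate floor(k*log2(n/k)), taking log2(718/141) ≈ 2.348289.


log2(n/k) = log2(718/141) ≈ 2.348289.
k*log2(n/k) ≈ 141*2.348289 = 331.108749.
floor(331.108749) = 331.

331


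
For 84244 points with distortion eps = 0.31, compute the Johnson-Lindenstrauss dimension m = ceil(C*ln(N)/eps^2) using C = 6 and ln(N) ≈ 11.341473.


ln(84244) ≈ 11.341473.
eps^2 = 0.31^2 = 0.0961.
C*ln(N)/eps^2 ≈ 6*11.341473/0.0961 ≈ 708.1045.
m = ceil(708.1045) = 709.

709


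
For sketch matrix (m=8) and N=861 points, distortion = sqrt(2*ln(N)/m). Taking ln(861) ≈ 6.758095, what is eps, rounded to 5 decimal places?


ln(861) ≈ 6.758095.
2*ln(N)/m ≈ 2*6.758095/8 ≈ 1.68952375.
eps = sqrt(1.68952375) ≈ 1.2998168 ≈ 1.29982.

1.29982


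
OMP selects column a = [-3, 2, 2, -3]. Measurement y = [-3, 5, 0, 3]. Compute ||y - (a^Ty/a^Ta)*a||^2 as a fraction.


a^T a = 26.
a^T y = 10.
coeff = 10/26 = 5/13.
||r||^2 = 509/13.

509/13


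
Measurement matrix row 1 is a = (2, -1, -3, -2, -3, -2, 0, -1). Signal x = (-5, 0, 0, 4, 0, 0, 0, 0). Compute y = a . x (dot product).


Non-zero terms: ['2*-5', '-2*4']
Products: [-10, -8]
y = sum = -18.

-18


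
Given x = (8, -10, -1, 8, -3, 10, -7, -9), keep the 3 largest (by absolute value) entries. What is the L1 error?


Sorted |x_i| descending: [10, 10, 9, 8, 8, 7, 3, 1]
Keep top 3: [10, 10, 9]
Tail entries: [8, 8, 7, 3, 1]
L1 error = sum of tail = 27.

27


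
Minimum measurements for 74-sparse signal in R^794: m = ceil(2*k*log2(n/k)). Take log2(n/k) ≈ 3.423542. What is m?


log2(n/k) = log2(794/74) ≈ 3.423542.
2*k*log2(n/k) ≈ 2*74*3.423542 = 506.684216.
m = ceil(506.684216) = 507.

507


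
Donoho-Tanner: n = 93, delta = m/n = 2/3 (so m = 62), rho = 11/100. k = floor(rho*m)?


m = 2/3*93 = 62.
rho = 11/100.
rho*m = 11/100*62 = 6.82.
k = floor(6.82) = 6.

6


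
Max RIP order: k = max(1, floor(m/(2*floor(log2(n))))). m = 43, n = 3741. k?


floor(log2(3741)) = 11.
2*11 = 22.
m/(2*floor(log2(n))) = 43/22 ≈ 1.9545.
floor = 1.
k = max(1, 1) = 1.

1


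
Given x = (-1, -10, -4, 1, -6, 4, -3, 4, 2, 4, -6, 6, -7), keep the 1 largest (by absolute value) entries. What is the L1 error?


Sorted |x_i| descending: [10, 7, 6, 6, 6, 4, 4, 4, 4, 3, 2, 1, 1]
Keep top 1: [10]
Tail entries: [7, 6, 6, 6, 4, 4, 4, 4, 3, 2, 1, 1]
L1 error = sum of tail = 48.

48


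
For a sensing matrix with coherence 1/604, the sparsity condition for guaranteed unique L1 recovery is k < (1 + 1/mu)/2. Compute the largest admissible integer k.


1/mu = 604.
1 + 1/mu = 605.
(1 + 1/mu)/2 = 302.5 is not an integer, so k_max = floor(302.5) = 302.

302


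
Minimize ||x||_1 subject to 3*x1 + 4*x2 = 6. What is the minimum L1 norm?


Axis intercepts:
  x1 = 2, x2 = 0: L1 = 2
  x1 = 0, x2 = 3/2: L1 = 3/2
x* = (0, 3/2)
||x*||_1 = 3/2.

3/2


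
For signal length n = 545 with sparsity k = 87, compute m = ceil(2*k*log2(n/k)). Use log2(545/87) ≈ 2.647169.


log2(n/k) = log2(545/87) ≈ 2.647169.
2*k*log2(n/k) ≈ 2*87*2.647169 = 460.607406.
m = ceil(460.607406) = 461.

461


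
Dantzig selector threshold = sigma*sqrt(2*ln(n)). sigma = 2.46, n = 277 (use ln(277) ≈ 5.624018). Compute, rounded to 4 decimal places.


ln(277) ≈ 5.624018.
2*ln(n) ≈ 11.248036.
sqrt(2*ln(n)) ≈ sqrt(11.248036) ≈ 3.353809.
threshold ≈ 2.46*3.353809 = 8.25037014 ≈ 8.2504.

8.2504


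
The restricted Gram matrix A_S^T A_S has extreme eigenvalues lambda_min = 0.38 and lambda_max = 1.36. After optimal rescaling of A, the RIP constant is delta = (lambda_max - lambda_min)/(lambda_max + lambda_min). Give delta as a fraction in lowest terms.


lambda_max - lambda_min = 1.36 - 0.38 = 0.98.
lambda_max + lambda_min = 1.36 + 0.38 = 1.74.
delta = 0.98/1.74 = 98/174 = 49/87.

49/87


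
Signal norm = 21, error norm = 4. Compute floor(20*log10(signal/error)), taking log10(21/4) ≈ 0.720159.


||x||/||e|| = 21/4.
log10(21/4) ≈ 0.720159.
20*log10(||x||/||e||) ≈ 20*0.720159 = 14.40318.
floor(14.40318) = 14.

14


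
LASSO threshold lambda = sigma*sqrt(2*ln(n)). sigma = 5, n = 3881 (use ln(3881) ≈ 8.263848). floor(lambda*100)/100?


ln(3881) ≈ 8.263848.
2*ln(n) ≈ 16.527696.
sqrt(2*ln(n)) ≈ sqrt(16.527696) ≈ 4.065427.
lambda ≈ 5*4.065427 = 20.327135.
floor(lambda*100)/100 = 20.32.

20.32


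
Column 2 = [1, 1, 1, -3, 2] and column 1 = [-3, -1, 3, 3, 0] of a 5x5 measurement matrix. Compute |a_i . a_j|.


Inner product: 1*-3 + 1*-1 + 1*3 + -3*3 + 2*0
Products: [-3, -1, 3, -9, 0]
Sum = -10.
|dot| = 10.

10


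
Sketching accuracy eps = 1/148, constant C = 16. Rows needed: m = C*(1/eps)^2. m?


1/eps = 148.
(1/eps)^2 = 21904.
m = 16*21904 = 350464.

350464


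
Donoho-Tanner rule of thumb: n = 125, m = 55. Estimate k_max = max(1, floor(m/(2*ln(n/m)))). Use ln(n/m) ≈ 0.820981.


n/m = 125/55 = 25/11.
ln(n/m) ≈ 0.820981.
2*ln(n/m) ≈ 1.641962.
m/(2*ln(n/m)) ≈ 55/1.641962 ≈ 33.4965.
floor = 33.
k_max = max(1, 33) = 33.

33


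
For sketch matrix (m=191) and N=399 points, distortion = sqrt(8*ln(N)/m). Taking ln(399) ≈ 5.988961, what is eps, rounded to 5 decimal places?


ln(399) ≈ 5.988961.
8*ln(N)/m ≈ 8*5.988961/191 ≈ 0.25084653.
eps = sqrt(0.25084653) ≈ 0.5008458 ≈ 0.50085.

0.50085


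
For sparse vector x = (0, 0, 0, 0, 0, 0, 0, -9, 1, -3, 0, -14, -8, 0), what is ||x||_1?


Non-zero entries: [(7, -9), (8, 1), (9, -3), (11, -14), (12, -8)]
Absolute values: [9, 1, 3, 14, 8]
||x||_1 = sum = 35.

35


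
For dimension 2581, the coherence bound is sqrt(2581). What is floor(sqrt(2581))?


50^2 = 2500 <= 2581 < 2601 = 51^2, so 50 <= sqrt(2581) < 51.
floor(sqrt(2581)) = 50.

50


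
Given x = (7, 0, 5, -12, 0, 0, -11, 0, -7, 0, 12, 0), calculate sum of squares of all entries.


Non-zero entries: [(0, 7), (2, 5), (3, -12), (6, -11), (8, -7), (10, 12)]
Squares: [49, 25, 144, 121, 49, 144]
||x||_2^2 = sum = 532.

532


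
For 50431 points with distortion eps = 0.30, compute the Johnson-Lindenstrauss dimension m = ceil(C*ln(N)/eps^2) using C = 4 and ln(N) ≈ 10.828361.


ln(50431) ≈ 10.828361.
eps^2 = 0.30^2 = 0.09.
C*ln(N)/eps^2 ≈ 4*10.828361/0.09 ≈ 481.2605.
m = ceil(481.2605) = 482.

482


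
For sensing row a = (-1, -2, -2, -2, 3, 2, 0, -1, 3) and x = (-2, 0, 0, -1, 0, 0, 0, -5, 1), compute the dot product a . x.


Non-zero terms: ['-1*-2', '-2*-1', '-1*-5', '3*1']
Products: [2, 2, 5, 3]
y = sum = 12.

12


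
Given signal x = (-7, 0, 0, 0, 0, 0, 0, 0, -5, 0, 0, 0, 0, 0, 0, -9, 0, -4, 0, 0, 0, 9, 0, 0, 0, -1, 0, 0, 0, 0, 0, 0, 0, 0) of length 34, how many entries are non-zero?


Non-zero positions: [0, 8, 15, 17, 21, 25].
Sparsity = 6.

6


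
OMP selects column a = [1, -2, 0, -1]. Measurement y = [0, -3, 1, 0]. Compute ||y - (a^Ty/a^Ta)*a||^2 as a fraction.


a^T a = 6.
a^T y = 6.
coeff = 6/6 = 1.
||r||^2 = 4.

4


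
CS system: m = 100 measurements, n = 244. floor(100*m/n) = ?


100*m/n = 100*100/244 ≈ 40.9836.
floor = 40.

40


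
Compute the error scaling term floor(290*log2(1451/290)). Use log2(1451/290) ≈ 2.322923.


log2(n/k) = log2(1451/290) ≈ 2.322923.
k*log2(n/k) ≈ 290*2.322923 = 673.64767.
floor(673.64767) = 673.

673


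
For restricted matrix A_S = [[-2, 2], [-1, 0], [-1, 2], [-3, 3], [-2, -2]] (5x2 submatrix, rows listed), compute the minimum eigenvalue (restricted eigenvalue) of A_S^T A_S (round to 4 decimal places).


A_S^T A_S = [[19, -11], [-11, 21]].
trace = 40.
det = 278.
disc = trace^2 - 4*det = 1600 - 4*278 = 488.
sqrt(488) ≈ 22.090722.
lam_min = (40 - sqrt(488))/2 ≈ (40 - 22.090722)/2 = 8.954639 ≈ 8.9546.

8.9546


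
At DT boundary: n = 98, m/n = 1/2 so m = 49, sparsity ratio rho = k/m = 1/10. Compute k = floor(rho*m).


m = 1/2*98 = 49.
rho = 1/10.
rho*m = 1/10*49 = 4.9.
k = floor(4.9) = 4.

4


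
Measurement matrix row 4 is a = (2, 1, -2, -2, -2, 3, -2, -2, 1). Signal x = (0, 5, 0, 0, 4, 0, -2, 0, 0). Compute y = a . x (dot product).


Non-zero terms: ['1*5', '-2*4', '-2*-2']
Products: [5, -8, 4]
y = sum = 1.

1


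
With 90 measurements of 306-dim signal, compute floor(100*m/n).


100*m/n = 100*90/306 ≈ 29.4118.
floor = 29.

29


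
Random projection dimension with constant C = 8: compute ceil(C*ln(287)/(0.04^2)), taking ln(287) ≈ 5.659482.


ln(287) ≈ 5.659482.
eps^2 = 0.04^2 = 0.0016.
C*ln(N)/eps^2 ≈ 8*5.659482/0.0016 ≈ 28297.41.
m = ceil(28297.41) = 28298.

28298


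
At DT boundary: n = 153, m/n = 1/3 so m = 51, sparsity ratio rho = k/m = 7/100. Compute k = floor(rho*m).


m = 1/3*153 = 51.
rho = 7/100.
rho*m = 7/100*51 = 3.57.
k = floor(3.57) = 3.

3


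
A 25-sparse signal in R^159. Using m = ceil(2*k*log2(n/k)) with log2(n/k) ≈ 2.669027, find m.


log2(n/k) = log2(159/25) ≈ 2.669027.
2*k*log2(n/k) ≈ 2*25*2.669027 = 133.45135.
m = ceil(133.45135) = 134.

134


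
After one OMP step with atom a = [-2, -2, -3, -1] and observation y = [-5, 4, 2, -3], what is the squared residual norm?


a^T a = 18.
a^T y = -1.
coeff = -1/18 = -1/18.
||r||^2 = 971/18.

971/18


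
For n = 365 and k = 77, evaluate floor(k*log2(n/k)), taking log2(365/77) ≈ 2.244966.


log2(n/k) = log2(365/77) ≈ 2.244966.
k*log2(n/k) ≈ 77*2.244966 = 172.862382.
floor(172.862382) = 172.

172


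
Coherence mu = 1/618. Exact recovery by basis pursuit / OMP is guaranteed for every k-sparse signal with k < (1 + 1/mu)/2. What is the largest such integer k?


1/mu = 618.
1 + 1/mu = 619.
(1 + 1/mu)/2 = 309.5 is not an integer, so k_max = floor(309.5) = 309.

309


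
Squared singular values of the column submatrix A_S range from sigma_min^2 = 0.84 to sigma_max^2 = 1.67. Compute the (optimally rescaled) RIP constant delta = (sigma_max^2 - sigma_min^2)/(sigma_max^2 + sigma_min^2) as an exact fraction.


lambda_max - lambda_min = 1.67 - 0.84 = 0.83.
lambda_max + lambda_min = 1.67 + 0.84 = 2.51.
delta = 0.83/2.51 = 83/251.

83/251


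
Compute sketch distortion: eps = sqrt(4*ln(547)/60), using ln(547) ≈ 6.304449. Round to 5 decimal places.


ln(547) ≈ 6.304449.
4*ln(N)/m ≈ 4*6.304449/60 ≈ 0.4202966.
eps = sqrt(0.4202966) ≈ 0.6483029 ≈ 0.64830.

0.64830


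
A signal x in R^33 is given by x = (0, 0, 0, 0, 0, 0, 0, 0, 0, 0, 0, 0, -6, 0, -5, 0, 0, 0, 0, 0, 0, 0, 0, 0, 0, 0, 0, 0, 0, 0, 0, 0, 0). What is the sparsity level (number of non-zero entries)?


Non-zero positions: [12, 14].
Sparsity = 2.

2


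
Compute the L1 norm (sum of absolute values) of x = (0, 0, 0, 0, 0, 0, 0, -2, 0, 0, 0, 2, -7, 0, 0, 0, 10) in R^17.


Non-zero entries: [(7, -2), (11, 2), (12, -7), (16, 10)]
Absolute values: [2, 2, 7, 10]
||x||_1 = sum = 21.

21


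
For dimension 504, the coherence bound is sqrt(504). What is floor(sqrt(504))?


22^2 = 484 <= 504 < 529 = 23^2, so 22 <= sqrt(504) < 23.
floor(sqrt(504)) = 22.

22


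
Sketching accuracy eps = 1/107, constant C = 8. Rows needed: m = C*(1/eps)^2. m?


1/eps = 107.
(1/eps)^2 = 11449.
m = 8*11449 = 91592.

91592


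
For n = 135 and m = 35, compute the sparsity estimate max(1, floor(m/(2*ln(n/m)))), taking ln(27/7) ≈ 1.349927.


n/m = 135/35 = 27/7.
ln(n/m) ≈ 1.349927.
2*ln(n/m) ≈ 2.699854.
m/(2*ln(n/m)) ≈ 35/2.699854 ≈ 12.9637.
floor = 12.
k_max = max(1, 12) = 12.

12


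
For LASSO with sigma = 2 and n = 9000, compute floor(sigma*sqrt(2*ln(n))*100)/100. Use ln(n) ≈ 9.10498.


ln(9000) ≈ 9.10498.
2*ln(n) ≈ 18.20996.
sqrt(2*ln(n)) ≈ sqrt(18.20996) ≈ 4.267313.
lambda ≈ 2*4.267313 = 8.534626.
floor(lambda*100)/100 = 8.53.

8.53


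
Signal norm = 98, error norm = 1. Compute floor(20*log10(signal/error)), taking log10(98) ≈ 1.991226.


||x||/||e|| = 98/1 = 98.
log10(98) ≈ 1.991226.
20*log10(||x||/||e||) ≈ 20*1.991226 = 39.82452.
floor(39.82452) = 39.

39


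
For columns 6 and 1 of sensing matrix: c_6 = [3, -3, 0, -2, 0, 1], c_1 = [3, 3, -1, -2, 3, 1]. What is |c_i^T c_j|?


Inner product: 3*3 + -3*3 + 0*-1 + -2*-2 + 0*3 + 1*1
Products: [9, -9, 0, 4, 0, 1]
Sum = 5.
|dot| = 5.

5


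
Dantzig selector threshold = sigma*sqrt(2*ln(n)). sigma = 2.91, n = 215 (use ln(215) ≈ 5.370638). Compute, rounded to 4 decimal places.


ln(215) ≈ 5.370638.
2*ln(n) ≈ 10.741276.
sqrt(2*ln(n)) ≈ sqrt(10.741276) ≈ 3.277389.
threshold ≈ 2.91*3.277389 = 9.53720199 ≈ 9.5372.

9.5372


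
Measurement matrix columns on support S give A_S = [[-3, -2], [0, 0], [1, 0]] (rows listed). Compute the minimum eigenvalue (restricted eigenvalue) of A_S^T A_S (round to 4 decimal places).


A_S^T A_S = [[10, 6], [6, 4]].
trace = 14.
det = 4.
disc = trace^2 - 4*det = 196 - 4*4 = 180.
sqrt(180) ≈ 13.416408.
lam_min = (14 - sqrt(180))/2 ≈ (14 - 13.416408)/2 = 0.291796 ≈ 0.2918.

0.2918


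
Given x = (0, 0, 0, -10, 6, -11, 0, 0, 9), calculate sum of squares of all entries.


Non-zero entries: [(3, -10), (4, 6), (5, -11), (8, 9)]
Squares: [100, 36, 121, 81]
||x||_2^2 = sum = 338.

338


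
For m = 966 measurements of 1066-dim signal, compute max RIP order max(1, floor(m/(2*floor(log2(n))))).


floor(log2(1066)) = 10.
2*10 = 20.
m/(2*floor(log2(n))) = 966/20 ≈ 48.3.
floor = 48.
k = max(1, 48) = 48.

48


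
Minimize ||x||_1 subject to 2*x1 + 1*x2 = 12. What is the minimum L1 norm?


Axis intercepts:
  x1 = 6, x2 = 0: L1 = 6
  x1 = 0, x2 = 12: L1 = 12
x* = (6, 0)
||x*||_1 = 6.

6


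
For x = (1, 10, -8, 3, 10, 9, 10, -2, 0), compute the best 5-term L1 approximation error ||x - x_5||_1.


Sorted |x_i| descending: [10, 10, 10, 9, 8, 3, 2, 1, 0]
Keep top 5: [10, 10, 10, 9, 8]
Tail entries: [3, 2, 1, 0]
L1 error = sum of tail = 6.

6


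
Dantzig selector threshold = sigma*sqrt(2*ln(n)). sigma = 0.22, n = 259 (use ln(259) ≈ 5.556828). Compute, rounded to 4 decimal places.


ln(259) ≈ 5.556828.
2*ln(n) ≈ 11.113656.
sqrt(2*ln(n)) ≈ sqrt(11.113656) ≈ 3.333715.
threshold ≈ 0.22*3.333715 = 0.7334173 ≈ 0.7334.

0.7334


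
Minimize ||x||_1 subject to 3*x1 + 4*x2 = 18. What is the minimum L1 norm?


Axis intercepts:
  x1 = 6, x2 = 0: L1 = 6
  x1 = 0, x2 = 9/2: L1 = 9/2
x* = (0, 9/2)
||x*||_1 = 9/2.

9/2


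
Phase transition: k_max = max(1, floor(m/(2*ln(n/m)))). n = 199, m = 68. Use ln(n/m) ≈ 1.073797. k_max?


n/m = 199/68.
ln(n/m) ≈ 1.073797.
2*ln(n/m) ≈ 2.147594.
m/(2*ln(n/m)) ≈ 68/2.147594 ≈ 31.6633.
floor = 31.
k_max = max(1, 31) = 31.

31


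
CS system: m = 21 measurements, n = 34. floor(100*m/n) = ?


100*m/n = 100*21/34 ≈ 61.7647.
floor = 61.

61


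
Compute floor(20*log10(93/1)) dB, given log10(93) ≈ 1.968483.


||x||/||e|| = 93/1 = 93.
log10(93) ≈ 1.968483.
20*log10(||x||/||e||) ≈ 20*1.968483 = 39.36966.
floor(39.36966) = 39.

39


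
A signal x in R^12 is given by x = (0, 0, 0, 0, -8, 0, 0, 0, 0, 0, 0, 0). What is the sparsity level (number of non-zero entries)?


Non-zero positions: [4].
Sparsity = 1.

1


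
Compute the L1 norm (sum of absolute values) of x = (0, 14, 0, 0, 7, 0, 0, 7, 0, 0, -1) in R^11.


Non-zero entries: [(1, 14), (4, 7), (7, 7), (10, -1)]
Absolute values: [14, 7, 7, 1]
||x||_1 = sum = 29.

29


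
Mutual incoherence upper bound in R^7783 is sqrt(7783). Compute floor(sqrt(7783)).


88^2 = 7744 <= 7783 < 7921 = 89^2, so 88 <= sqrt(7783) < 89.
floor(sqrt(7783)) = 88.

88


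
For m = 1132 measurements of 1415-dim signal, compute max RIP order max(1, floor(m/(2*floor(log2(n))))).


floor(log2(1415)) = 10.
2*10 = 20.
m/(2*floor(log2(n))) = 1132/20 ≈ 56.6.
floor = 56.
k = max(1, 56) = 56.

56


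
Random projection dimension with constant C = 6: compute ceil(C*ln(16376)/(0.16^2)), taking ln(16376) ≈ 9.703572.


ln(16376) ≈ 9.703572.
eps^2 = 0.16^2 = 0.0256.
C*ln(N)/eps^2 ≈ 6*9.703572/0.0256 ≈ 2274.2747.
m = ceil(2274.2747) = 2275.

2275


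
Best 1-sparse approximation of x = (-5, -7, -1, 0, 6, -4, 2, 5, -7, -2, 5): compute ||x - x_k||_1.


Sorted |x_i| descending: [7, 7, 6, 5, 5, 5, 4, 2, 2, 1, 0]
Keep top 1: [7]
Tail entries: [7, 6, 5, 5, 5, 4, 2, 2, 1, 0]
L1 error = sum of tail = 37.

37


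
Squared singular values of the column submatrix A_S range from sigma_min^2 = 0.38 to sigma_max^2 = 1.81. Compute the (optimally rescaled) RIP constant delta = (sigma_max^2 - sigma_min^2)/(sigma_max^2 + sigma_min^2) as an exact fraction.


lambda_max - lambda_min = 1.81 - 0.38 = 1.43.
lambda_max + lambda_min = 1.81 + 0.38 = 2.19.
delta = 1.43/2.19 = 143/219.

143/219


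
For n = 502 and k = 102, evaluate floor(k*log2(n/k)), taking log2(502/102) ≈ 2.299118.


log2(n/k) = log2(502/102) ≈ 2.299118.
k*log2(n/k) ≈ 102*2.299118 = 234.510036.
floor(234.510036) = 234.

234


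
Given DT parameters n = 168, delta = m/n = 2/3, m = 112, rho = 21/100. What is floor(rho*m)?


m = 2/3*168 = 112.
rho = 21/100.
rho*m = 21/100*112 = 23.52.
k = floor(23.52) = 23.

23


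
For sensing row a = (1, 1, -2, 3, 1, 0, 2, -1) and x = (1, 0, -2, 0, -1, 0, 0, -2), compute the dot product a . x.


Non-zero terms: ['1*1', '-2*-2', '1*-1', '-1*-2']
Products: [1, 4, -1, 2]
y = sum = 6.

6


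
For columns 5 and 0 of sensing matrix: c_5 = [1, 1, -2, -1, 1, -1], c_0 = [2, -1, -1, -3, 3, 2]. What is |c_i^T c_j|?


Inner product: 1*2 + 1*-1 + -2*-1 + -1*-3 + 1*3 + -1*2
Products: [2, -1, 2, 3, 3, -2]
Sum = 7.
|dot| = 7.

7


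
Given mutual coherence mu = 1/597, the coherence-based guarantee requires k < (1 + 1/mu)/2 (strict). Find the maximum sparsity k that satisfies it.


1/mu = 597.
1 + 1/mu = 598.
(1 + 1/mu)/2 = 299 is an integer and the inequality is strict, so k_max = 299 - 1 = 298.

298


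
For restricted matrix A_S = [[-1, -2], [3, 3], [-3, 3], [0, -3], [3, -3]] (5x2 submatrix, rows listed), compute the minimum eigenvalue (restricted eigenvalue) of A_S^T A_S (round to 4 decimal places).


A_S^T A_S = [[28, -7], [-7, 40]].
trace = 68.
det = 1071.
disc = trace^2 - 4*det = 4624 - 4*1071 = 340.
sqrt(340) ≈ 18.439089.
lam_min = (68 - sqrt(340))/2 ≈ (68 - 18.439089)/2 = 24.7804555 ≈ 24.7805.

24.7805


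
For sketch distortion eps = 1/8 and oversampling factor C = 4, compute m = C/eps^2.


1/eps = 8.
(1/eps)^2 = 64.
m = 4*64 = 256.

256


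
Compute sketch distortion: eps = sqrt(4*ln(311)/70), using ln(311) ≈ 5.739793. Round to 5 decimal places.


ln(311) ≈ 5.739793.
4*ln(N)/m ≈ 4*5.739793/70 ≈ 0.32798817.
eps = sqrt(0.32798817) ≈ 0.5727025 ≈ 0.57270.

0.57270


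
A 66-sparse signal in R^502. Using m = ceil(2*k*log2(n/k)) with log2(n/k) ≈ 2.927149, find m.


log2(n/k) = log2(502/66) ≈ 2.927149.
2*k*log2(n/k) ≈ 2*66*2.927149 = 386.383668.
m = ceil(386.383668) = 387.

387


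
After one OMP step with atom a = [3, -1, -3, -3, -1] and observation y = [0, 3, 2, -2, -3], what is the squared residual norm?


a^T a = 29.
a^T y = 0.
coeff = 0/29 = 0.
||r||^2 = 26.

26


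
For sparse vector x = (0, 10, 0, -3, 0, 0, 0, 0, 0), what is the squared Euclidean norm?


Non-zero entries: [(1, 10), (3, -3)]
Squares: [100, 9]
||x||_2^2 = sum = 109.

109


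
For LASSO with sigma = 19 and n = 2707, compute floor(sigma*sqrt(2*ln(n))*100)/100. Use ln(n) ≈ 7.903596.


ln(2707) ≈ 7.903596.
2*ln(n) ≈ 15.807192.
sqrt(2*ln(n)) ≈ sqrt(15.807192) ≈ 3.975826.
lambda ≈ 19*3.975826 = 75.540694.
floor(lambda*100)/100 = 75.54.

75.54


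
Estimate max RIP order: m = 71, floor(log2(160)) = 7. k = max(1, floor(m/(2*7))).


floor(log2(160)) = 7.
2*7 = 14.
m/(2*floor(log2(n))) = 71/14 ≈ 5.0714.
floor = 5.
k = max(1, 5) = 5.

5


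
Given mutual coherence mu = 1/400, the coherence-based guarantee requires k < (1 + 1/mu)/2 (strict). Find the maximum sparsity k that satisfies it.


1/mu = 400.
1 + 1/mu = 401.
(1 + 1/mu)/2 = 200.5 is not an integer, so k_max = floor(200.5) = 200.

200


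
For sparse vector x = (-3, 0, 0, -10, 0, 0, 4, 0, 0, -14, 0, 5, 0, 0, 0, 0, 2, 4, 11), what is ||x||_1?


Non-zero entries: [(0, -3), (3, -10), (6, 4), (9, -14), (11, 5), (16, 2), (17, 4), (18, 11)]
Absolute values: [3, 10, 4, 14, 5, 2, 4, 11]
||x||_1 = sum = 53.

53


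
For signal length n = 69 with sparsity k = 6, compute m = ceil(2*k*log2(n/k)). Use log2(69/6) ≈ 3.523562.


log2(n/k) = log2(69/6) ≈ 3.523562.
2*k*log2(n/k) ≈ 2*6*3.523562 = 42.282744.
m = ceil(42.282744) = 43.

43


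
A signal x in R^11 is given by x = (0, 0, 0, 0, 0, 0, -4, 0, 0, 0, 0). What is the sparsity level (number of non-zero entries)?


Non-zero positions: [6].
Sparsity = 1.

1


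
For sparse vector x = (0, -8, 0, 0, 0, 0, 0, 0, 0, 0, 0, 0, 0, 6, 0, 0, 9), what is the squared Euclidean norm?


Non-zero entries: [(1, -8), (13, 6), (16, 9)]
Squares: [64, 36, 81]
||x||_2^2 = sum = 181.

181


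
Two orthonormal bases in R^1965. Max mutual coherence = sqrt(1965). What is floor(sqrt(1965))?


44^2 = 1936 <= 1965 < 2025 = 45^2, so 44 <= sqrt(1965) < 45.
floor(sqrt(1965)) = 44.

44


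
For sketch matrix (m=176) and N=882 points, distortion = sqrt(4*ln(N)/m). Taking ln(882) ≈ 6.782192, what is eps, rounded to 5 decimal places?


ln(882) ≈ 6.782192.
4*ln(N)/m ≈ 4*6.782192/176 ≈ 0.15414073.
eps = sqrt(0.15414073) ≈ 0.3926076 ≈ 0.39261.

0.39261


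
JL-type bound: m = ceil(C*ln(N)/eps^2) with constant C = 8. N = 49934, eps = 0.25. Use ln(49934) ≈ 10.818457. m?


ln(49934) ≈ 10.818457.
eps^2 = 0.25^2 = 0.0625.
C*ln(N)/eps^2 ≈ 8*10.818457/0.0625 ≈ 1384.7625.
m = ceil(1384.7625) = 1385.

1385


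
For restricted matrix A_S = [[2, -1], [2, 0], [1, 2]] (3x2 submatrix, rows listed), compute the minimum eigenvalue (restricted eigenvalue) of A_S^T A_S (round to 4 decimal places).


A_S^T A_S = [[9, 0], [0, 5]].
trace = 14.
det = 45.
disc = trace^2 - 4*det = 196 - 4*45 = 16.
sqrt(16) = 4.
lam_min = (14 - 4)/2 = 5 = 5.0000.

5.0000


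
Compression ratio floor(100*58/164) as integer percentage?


100*m/n = 100*58/164 ≈ 35.3659.
floor = 35.

35


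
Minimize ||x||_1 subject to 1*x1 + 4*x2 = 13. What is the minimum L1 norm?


Axis intercepts:
  x1 = 13, x2 = 0: L1 = 13
  x1 = 0, x2 = 13/4: L1 = 13/4
x* = (0, 13/4)
||x*||_1 = 13/4.

13/4


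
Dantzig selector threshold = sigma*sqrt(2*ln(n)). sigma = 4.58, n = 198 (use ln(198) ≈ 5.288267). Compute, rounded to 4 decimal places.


ln(198) ≈ 5.288267.
2*ln(n) ≈ 10.576534.
sqrt(2*ln(n)) ≈ sqrt(10.576534) ≈ 3.252158.
threshold ≈ 4.58*3.252158 = 14.89488364 ≈ 14.8949.

14.8949


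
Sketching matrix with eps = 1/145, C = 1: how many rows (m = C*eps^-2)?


1/eps = 145.
(1/eps)^2 = 21025.
m = 1*21025 = 21025.

21025


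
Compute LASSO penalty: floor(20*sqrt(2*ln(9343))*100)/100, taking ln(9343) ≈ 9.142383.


ln(9343) ≈ 9.142383.
2*ln(n) ≈ 18.284766.
sqrt(2*ln(n)) ≈ sqrt(18.284766) ≈ 4.276069.
lambda ≈ 20*4.276069 = 85.52138.
floor(lambda*100)/100 = 85.52.

85.52


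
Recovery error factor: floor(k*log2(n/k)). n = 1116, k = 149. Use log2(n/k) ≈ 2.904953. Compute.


log2(n/k) = log2(1116/149) ≈ 2.904953.
k*log2(n/k) ≈ 149*2.904953 = 432.837997.
floor(432.837997) = 432.

432


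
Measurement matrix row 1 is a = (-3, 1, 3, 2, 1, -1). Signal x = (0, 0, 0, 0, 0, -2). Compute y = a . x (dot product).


Non-zero terms: ['-1*-2']
Products: [2]
y = sum = 2.

2


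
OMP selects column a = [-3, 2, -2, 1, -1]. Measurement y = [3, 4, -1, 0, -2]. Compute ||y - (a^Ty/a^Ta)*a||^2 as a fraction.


a^T a = 19.
a^T y = 3.
coeff = 3/19 = 3/19.
||r||^2 = 561/19.

561/19


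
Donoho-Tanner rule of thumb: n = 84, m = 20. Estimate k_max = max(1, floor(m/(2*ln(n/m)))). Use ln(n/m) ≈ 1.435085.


n/m = 84/20 = 21/5.
ln(n/m) ≈ 1.435085.
2*ln(n/m) ≈ 2.87017.
m/(2*ln(n/m)) ≈ 20/2.87017 ≈ 6.9682.
floor = 6.
k_max = max(1, 6) = 6.

6


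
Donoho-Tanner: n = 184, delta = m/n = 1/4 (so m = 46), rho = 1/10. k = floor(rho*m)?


m = 1/4*184 = 46.
rho = 1/10.
rho*m = 1/10*46 = 4.6.
k = floor(4.6) = 4.

4


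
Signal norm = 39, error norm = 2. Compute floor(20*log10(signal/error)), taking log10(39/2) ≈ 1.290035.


||x||/||e|| = 39/2.
log10(39/2) ≈ 1.290035.
20*log10(||x||/||e||) ≈ 20*1.290035 = 25.8007.
floor(25.8007) = 25.

25


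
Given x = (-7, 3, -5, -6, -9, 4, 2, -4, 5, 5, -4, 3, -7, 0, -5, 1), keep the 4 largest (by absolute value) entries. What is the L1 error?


Sorted |x_i| descending: [9, 7, 7, 6, 5, 5, 5, 5, 4, 4, 4, 3, 3, 2, 1, 0]
Keep top 4: [9, 7, 7, 6]
Tail entries: [5, 5, 5, 5, 4, 4, 4, 3, 3, 2, 1, 0]
L1 error = sum of tail = 41.

41


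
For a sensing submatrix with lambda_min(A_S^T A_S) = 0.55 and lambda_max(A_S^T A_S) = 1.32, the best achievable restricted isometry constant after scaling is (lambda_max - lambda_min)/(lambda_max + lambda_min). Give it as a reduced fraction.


lambda_max - lambda_min = 1.32 - 0.55 = 0.77.
lambda_max + lambda_min = 1.32 + 0.55 = 1.87.
delta = 0.77/1.87 = 77/187 = 7/17.

7/17


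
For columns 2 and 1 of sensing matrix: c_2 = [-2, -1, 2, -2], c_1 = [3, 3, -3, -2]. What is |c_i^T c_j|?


Inner product: -2*3 + -1*3 + 2*-3 + -2*-2
Products: [-6, -3, -6, 4]
Sum = -11.
|dot| = 11.

11


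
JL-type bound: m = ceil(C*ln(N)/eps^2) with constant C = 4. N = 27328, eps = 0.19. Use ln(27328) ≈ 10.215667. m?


ln(27328) ≈ 10.215667.
eps^2 = 0.19^2 = 0.0361.
C*ln(N)/eps^2 ≈ 4*10.215667/0.0361 ≈ 1131.9299.
m = ceil(1131.9299) = 1132.

1132


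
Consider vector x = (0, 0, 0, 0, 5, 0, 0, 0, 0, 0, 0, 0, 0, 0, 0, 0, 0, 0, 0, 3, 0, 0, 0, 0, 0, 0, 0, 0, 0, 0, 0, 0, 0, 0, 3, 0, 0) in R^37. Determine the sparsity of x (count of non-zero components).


Non-zero positions: [4, 19, 34].
Sparsity = 3.

3


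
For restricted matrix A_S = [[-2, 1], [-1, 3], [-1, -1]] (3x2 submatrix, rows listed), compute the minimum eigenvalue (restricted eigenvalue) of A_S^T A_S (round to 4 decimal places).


A_S^T A_S = [[6, -4], [-4, 11]].
trace = 17.
det = 50.
disc = trace^2 - 4*det = 289 - 4*50 = 89.
sqrt(89) ≈ 9.433981.
lam_min = (17 - sqrt(89))/2 ≈ (17 - 9.433981)/2 = 3.7830095 ≈ 3.7830.

3.7830


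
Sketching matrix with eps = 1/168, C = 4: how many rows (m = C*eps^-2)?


1/eps = 168.
(1/eps)^2 = 28224.
m = 4*28224 = 112896.

112896


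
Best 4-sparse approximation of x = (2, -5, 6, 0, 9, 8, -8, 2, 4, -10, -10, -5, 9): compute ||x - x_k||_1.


Sorted |x_i| descending: [10, 10, 9, 9, 8, 8, 6, 5, 5, 4, 2, 2, 0]
Keep top 4: [10, 10, 9, 9]
Tail entries: [8, 8, 6, 5, 5, 4, 2, 2, 0]
L1 error = sum of tail = 40.

40


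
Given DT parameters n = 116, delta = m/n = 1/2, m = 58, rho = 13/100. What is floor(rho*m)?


m = 1/2*116 = 58.
rho = 13/100.
rho*m = 13/100*58 = 7.54.
k = floor(7.54) = 7.

7


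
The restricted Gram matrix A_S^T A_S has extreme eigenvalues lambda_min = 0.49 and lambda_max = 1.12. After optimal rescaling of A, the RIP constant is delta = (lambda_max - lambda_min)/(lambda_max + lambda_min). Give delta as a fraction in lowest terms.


lambda_max - lambda_min = 1.12 - 0.49 = 0.63.
lambda_max + lambda_min = 1.12 + 0.49 = 1.61.
delta = 0.63/1.61 = 63/161 = 9/23.

9/23


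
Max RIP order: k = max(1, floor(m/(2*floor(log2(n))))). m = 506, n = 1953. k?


floor(log2(1953)) = 10.
2*10 = 20.
m/(2*floor(log2(n))) = 506/20 ≈ 25.3.
floor = 25.
k = max(1, 25) = 25.

25


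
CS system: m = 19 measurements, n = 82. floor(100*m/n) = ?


100*m/n = 100*19/82 ≈ 23.1707.
floor = 23.

23


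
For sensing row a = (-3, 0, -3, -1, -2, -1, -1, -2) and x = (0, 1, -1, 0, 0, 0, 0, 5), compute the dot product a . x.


Non-zero terms: ['0*1', '-3*-1', '-2*5']
Products: [0, 3, -10]
y = sum = -7.

-7


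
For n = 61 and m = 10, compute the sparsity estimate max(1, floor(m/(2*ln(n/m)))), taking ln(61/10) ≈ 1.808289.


n/m = 61/10.
ln(n/m) ≈ 1.808289.
2*ln(n/m) ≈ 3.616578.
m/(2*ln(n/m)) ≈ 10/3.616578 ≈ 2.765.
floor = 2.
k_max = max(1, 2) = 2.

2


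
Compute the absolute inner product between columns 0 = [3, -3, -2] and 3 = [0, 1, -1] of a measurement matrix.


Inner product: 3*0 + -3*1 + -2*-1
Products: [0, -3, 2]
Sum = -1.
|dot| = 1.

1


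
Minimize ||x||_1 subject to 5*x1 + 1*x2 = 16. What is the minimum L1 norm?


Axis intercepts:
  x1 = 16/5, x2 = 0: L1 = 16/5
  x1 = 0, x2 = 16: L1 = 16
x* = (16/5, 0)
||x*||_1 = 16/5.

16/5


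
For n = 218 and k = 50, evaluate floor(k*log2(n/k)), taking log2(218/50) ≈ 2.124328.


log2(n/k) = log2(218/50) ≈ 2.124328.
k*log2(n/k) ≈ 50*2.124328 = 106.2164.
floor(106.2164) = 106.

106


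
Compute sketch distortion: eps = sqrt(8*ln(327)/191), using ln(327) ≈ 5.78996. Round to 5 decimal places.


ln(327) ≈ 5.78996.
8*ln(N)/m ≈ 8*5.78996/191 ≈ 0.24251141.
eps = sqrt(0.24251141) ≈ 0.4924545 ≈ 0.49245.

0.49245


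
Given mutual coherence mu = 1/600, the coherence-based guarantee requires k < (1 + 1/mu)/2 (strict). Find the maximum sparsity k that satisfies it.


1/mu = 600.
1 + 1/mu = 601.
(1 + 1/mu)/2 = 300.5 is not an integer, so k_max = floor(300.5) = 300.

300


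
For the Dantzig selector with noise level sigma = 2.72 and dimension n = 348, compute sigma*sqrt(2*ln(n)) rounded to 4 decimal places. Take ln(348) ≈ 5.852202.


ln(348) ≈ 5.852202.
2*ln(n) ≈ 11.704404.
sqrt(2*ln(n)) ≈ sqrt(11.704404) ≈ 3.42117.
threshold ≈ 2.72*3.42117 = 9.3055824 ≈ 9.3056.

9.3056


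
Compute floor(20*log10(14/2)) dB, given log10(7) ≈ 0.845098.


||x||/||e|| = 14/2 = 7.
log10(7) ≈ 0.845098.
20*log10(||x||/||e||) ≈ 20*0.845098 = 16.90196.
floor(16.90196) = 16.

16


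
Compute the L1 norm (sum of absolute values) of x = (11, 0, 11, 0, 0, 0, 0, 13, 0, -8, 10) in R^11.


Non-zero entries: [(0, 11), (2, 11), (7, 13), (9, -8), (10, 10)]
Absolute values: [11, 11, 13, 8, 10]
||x||_1 = sum = 53.

53


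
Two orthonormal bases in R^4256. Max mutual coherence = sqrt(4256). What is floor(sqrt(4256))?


65^2 = 4225 <= 4256 < 4356 = 66^2, so 65 <= sqrt(4256) < 66.
floor(sqrt(4256)) = 65.

65


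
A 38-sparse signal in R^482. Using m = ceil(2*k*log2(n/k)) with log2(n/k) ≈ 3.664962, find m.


log2(n/k) = log2(482/38) ≈ 3.664962.
2*k*log2(n/k) ≈ 2*38*3.664962 = 278.537112.
m = ceil(278.537112) = 279.

279


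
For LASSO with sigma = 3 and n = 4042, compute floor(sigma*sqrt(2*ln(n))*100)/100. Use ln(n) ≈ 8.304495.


ln(4042) ≈ 8.304495.
2*ln(n) ≈ 16.60899.
sqrt(2*ln(n)) ≈ sqrt(16.60899) ≈ 4.075413.
lambda ≈ 3*4.075413 = 12.226239.
floor(lambda*100)/100 = 12.22.

12.22


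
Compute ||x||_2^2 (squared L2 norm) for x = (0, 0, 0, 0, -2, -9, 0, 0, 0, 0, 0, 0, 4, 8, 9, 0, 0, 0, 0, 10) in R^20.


Non-zero entries: [(4, -2), (5, -9), (12, 4), (13, 8), (14, 9), (19, 10)]
Squares: [4, 81, 16, 64, 81, 100]
||x||_2^2 = sum = 346.

346


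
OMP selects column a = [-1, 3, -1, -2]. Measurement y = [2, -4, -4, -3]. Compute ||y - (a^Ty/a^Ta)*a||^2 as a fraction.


a^T a = 15.
a^T y = -4.
coeff = -4/15 = -4/15.
||r||^2 = 659/15.

659/15


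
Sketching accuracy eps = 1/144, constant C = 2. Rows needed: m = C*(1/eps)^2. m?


1/eps = 144.
(1/eps)^2 = 20736.
m = 2*20736 = 41472.

41472


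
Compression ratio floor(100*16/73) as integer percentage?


100*m/n = 100*16/73 ≈ 21.9178.
floor = 21.

21


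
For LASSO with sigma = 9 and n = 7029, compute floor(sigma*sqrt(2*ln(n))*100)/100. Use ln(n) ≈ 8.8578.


ln(7029) ≈ 8.8578.
2*ln(n) ≈ 17.7156.
sqrt(2*ln(n)) ≈ sqrt(17.7156) ≈ 4.20899.
lambda ≈ 9*4.20899 = 37.88091.
floor(lambda*100)/100 = 37.88.

37.88


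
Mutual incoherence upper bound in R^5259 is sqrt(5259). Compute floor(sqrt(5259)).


72^2 = 5184 <= 5259 < 5329 = 73^2, so 72 <= sqrt(5259) < 73.
floor(sqrt(5259)) = 72.

72


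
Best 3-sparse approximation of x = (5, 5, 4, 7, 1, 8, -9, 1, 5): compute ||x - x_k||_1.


Sorted |x_i| descending: [9, 8, 7, 5, 5, 5, 4, 1, 1]
Keep top 3: [9, 8, 7]
Tail entries: [5, 5, 5, 4, 1, 1]
L1 error = sum of tail = 21.

21


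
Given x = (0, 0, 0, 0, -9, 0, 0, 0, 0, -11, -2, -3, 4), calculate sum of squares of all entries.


Non-zero entries: [(4, -9), (9, -11), (10, -2), (11, -3), (12, 4)]
Squares: [81, 121, 4, 9, 16]
||x||_2^2 = sum = 231.

231


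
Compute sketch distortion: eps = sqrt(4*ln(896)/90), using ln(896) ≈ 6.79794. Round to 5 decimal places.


ln(896) ≈ 6.79794.
4*ln(N)/m ≈ 4*6.79794/90 ≈ 0.30213067.
eps = sqrt(0.30213067) ≈ 0.5496641 ≈ 0.54966.

0.54966


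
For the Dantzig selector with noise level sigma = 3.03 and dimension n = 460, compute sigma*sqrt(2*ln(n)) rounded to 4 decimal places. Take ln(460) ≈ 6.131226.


ln(460) ≈ 6.131226.
2*ln(n) ≈ 12.262452.
sqrt(2*ln(n)) ≈ sqrt(12.262452) ≈ 3.501778.
threshold ≈ 3.03*3.501778 = 10.61038734 ≈ 10.6104.

10.6104


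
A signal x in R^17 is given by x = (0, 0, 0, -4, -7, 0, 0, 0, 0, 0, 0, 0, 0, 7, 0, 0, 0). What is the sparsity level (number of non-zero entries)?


Non-zero positions: [3, 4, 13].
Sparsity = 3.

3


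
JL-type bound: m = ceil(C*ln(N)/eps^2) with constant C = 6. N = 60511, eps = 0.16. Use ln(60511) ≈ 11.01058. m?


ln(60511) ≈ 11.01058.
eps^2 = 0.16^2 = 0.0256.
C*ln(N)/eps^2 ≈ 6*11.01058/0.0256 ≈ 2580.6047.
m = ceil(2580.6047) = 2581.

2581


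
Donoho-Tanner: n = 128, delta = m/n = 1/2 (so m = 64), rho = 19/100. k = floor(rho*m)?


m = 1/2*128 = 64.
rho = 19/100.
rho*m = 19/100*64 = 12.16.
k = floor(12.16) = 12.

12


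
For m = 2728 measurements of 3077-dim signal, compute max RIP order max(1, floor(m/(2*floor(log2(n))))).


floor(log2(3077)) = 11.
2*11 = 22.
m/(2*floor(log2(n))) = 2728/22 ≈ 124.0.
floor = 124.
k = max(1, 124) = 124.

124


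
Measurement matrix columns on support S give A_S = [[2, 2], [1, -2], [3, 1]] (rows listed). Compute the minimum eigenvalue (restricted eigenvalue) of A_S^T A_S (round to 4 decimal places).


A_S^T A_S = [[14, 5], [5, 9]].
trace = 23.
det = 101.
disc = trace^2 - 4*det = 529 - 4*101 = 125.
sqrt(125) ≈ 11.180340.
lam_min = (23 - sqrt(125))/2 ≈ (23 - 11.180340)/2 = 5.90983 ≈ 5.9098.

5.9098


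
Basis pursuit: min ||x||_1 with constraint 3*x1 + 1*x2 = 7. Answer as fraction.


Axis intercepts:
  x1 = 7/3, x2 = 0: L1 = 7/3
  x1 = 0, x2 = 7: L1 = 7
x* = (7/3, 0)
||x*||_1 = 7/3.

7/3


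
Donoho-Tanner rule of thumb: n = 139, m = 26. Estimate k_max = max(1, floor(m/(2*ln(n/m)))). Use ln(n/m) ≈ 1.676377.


n/m = 139/26.
ln(n/m) ≈ 1.676377.
2*ln(n/m) ≈ 3.352754.
m/(2*ln(n/m)) ≈ 26/3.352754 ≈ 7.7548.
floor = 7.
k_max = max(1, 7) = 7.

7


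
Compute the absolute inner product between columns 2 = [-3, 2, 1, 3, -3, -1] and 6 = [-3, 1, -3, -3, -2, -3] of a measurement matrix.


Inner product: -3*-3 + 2*1 + 1*-3 + 3*-3 + -3*-2 + -1*-3
Products: [9, 2, -3, -9, 6, 3]
Sum = 8.
|dot| = 8.

8


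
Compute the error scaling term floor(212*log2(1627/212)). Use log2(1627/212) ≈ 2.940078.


log2(n/k) = log2(1627/212) ≈ 2.940078.
k*log2(n/k) ≈ 212*2.940078 = 623.296536.
floor(623.296536) = 623.

623


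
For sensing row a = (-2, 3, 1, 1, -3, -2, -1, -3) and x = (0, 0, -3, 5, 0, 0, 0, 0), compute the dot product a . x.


Non-zero terms: ['1*-3', '1*5']
Products: [-3, 5]
y = sum = 2.

2


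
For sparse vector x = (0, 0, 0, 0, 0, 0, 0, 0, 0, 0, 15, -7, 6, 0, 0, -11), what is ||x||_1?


Non-zero entries: [(10, 15), (11, -7), (12, 6), (15, -11)]
Absolute values: [15, 7, 6, 11]
||x||_1 = sum = 39.

39


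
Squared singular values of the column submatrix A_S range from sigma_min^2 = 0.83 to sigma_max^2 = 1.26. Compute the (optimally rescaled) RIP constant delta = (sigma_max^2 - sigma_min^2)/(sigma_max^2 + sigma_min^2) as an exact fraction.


lambda_max - lambda_min = 1.26 - 0.83 = 0.43.
lambda_max + lambda_min = 1.26 + 0.83 = 2.09.
delta = 0.43/2.09 = 43/209.

43/209


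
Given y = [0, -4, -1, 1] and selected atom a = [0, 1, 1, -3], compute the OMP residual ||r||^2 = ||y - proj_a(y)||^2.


a^T a = 11.
a^T y = -8.
coeff = -8/11 = -8/11.
||r||^2 = 134/11.

134/11


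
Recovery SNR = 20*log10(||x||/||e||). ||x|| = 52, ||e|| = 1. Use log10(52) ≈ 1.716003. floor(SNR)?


||x||/||e|| = 52/1 = 52.
log10(52) ≈ 1.716003.
20*log10(||x||/||e||) ≈ 20*1.716003 = 34.32006.
floor(34.32006) = 34.

34


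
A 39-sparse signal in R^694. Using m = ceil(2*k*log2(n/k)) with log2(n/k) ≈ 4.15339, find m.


log2(n/k) = log2(694/39) ≈ 4.15339.
2*k*log2(n/k) ≈ 2*39*4.15339 = 323.96442.
m = ceil(323.96442) = 324.

324


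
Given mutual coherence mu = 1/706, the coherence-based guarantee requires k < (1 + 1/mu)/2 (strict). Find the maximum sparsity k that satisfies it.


1/mu = 706.
1 + 1/mu = 707.
(1 + 1/mu)/2 = 353.5 is not an integer, so k_max = floor(353.5) = 353.

353
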